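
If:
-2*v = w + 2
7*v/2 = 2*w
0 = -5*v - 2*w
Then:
No Solution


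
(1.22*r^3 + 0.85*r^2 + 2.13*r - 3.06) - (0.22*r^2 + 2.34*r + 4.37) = 1.22*r^3 + 0.63*r^2 - 0.21*r - 7.43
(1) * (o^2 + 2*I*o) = o^2 + 2*I*o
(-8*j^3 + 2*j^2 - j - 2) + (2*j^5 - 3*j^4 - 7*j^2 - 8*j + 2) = 2*j^5 - 3*j^4 - 8*j^3 - 5*j^2 - 9*j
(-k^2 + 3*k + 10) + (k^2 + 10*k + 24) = 13*k + 34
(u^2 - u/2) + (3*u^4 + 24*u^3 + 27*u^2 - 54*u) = 3*u^4 + 24*u^3 + 28*u^2 - 109*u/2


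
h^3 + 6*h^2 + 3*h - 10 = (h - 1)*(h + 2)*(h + 5)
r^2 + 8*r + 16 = (r + 4)^2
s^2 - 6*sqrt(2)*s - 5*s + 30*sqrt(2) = (s - 5)*(s - 6*sqrt(2))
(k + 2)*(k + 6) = k^2 + 8*k + 12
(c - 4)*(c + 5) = c^2 + c - 20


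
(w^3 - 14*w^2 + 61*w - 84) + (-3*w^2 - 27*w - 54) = w^3 - 17*w^2 + 34*w - 138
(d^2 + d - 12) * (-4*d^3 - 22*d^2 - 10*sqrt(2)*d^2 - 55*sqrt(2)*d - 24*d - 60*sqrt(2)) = -4*d^5 - 26*d^4 - 10*sqrt(2)*d^4 - 65*sqrt(2)*d^3 + 2*d^3 + 5*sqrt(2)*d^2 + 240*d^2 + 288*d + 600*sqrt(2)*d + 720*sqrt(2)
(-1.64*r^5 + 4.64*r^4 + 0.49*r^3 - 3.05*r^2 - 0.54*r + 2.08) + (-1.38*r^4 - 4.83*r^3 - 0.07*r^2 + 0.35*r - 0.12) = -1.64*r^5 + 3.26*r^4 - 4.34*r^3 - 3.12*r^2 - 0.19*r + 1.96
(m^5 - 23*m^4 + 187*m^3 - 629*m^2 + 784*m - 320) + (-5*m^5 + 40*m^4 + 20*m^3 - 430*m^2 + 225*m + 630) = -4*m^5 + 17*m^4 + 207*m^3 - 1059*m^2 + 1009*m + 310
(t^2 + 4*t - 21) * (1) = t^2 + 4*t - 21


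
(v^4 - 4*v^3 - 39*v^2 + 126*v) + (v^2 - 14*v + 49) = v^4 - 4*v^3 - 38*v^2 + 112*v + 49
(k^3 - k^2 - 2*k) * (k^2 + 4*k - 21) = k^5 + 3*k^4 - 27*k^3 + 13*k^2 + 42*k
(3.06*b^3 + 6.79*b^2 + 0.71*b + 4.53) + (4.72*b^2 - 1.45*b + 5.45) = 3.06*b^3 + 11.51*b^2 - 0.74*b + 9.98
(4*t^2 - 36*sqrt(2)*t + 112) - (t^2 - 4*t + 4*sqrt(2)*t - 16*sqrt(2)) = 3*t^2 - 40*sqrt(2)*t + 4*t + 16*sqrt(2) + 112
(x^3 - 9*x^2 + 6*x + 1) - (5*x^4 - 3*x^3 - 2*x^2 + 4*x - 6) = -5*x^4 + 4*x^3 - 7*x^2 + 2*x + 7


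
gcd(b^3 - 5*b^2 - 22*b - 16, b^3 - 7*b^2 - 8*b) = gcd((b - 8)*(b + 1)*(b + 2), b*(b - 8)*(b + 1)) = b^2 - 7*b - 8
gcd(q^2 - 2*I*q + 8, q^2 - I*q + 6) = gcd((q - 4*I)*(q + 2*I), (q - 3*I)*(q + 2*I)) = q + 2*I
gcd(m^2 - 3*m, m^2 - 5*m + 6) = m - 3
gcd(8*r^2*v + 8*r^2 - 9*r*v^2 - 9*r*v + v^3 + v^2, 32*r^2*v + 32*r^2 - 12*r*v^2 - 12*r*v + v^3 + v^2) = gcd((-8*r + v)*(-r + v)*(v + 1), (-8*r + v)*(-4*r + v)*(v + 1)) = 8*r*v + 8*r - v^2 - v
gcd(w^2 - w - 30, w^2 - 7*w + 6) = w - 6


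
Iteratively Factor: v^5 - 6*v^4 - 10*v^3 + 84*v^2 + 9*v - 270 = (v + 2)*(v^4 - 8*v^3 + 6*v^2 + 72*v - 135) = (v - 3)*(v + 2)*(v^3 - 5*v^2 - 9*v + 45) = (v - 3)*(v + 2)*(v + 3)*(v^2 - 8*v + 15) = (v - 5)*(v - 3)*(v + 2)*(v + 3)*(v - 3)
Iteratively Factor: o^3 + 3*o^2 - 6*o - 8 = (o - 2)*(o^2 + 5*o + 4) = (o - 2)*(o + 1)*(o + 4)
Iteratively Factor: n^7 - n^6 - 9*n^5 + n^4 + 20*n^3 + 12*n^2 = (n + 2)*(n^6 - 3*n^5 - 3*n^4 + 7*n^3 + 6*n^2) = (n - 2)*(n + 2)*(n^5 - n^4 - 5*n^3 - 3*n^2) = (n - 2)*(n + 1)*(n + 2)*(n^4 - 2*n^3 - 3*n^2) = (n - 2)*(n + 1)^2*(n + 2)*(n^3 - 3*n^2) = n*(n - 2)*(n + 1)^2*(n + 2)*(n^2 - 3*n) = n^2*(n - 2)*(n + 1)^2*(n + 2)*(n - 3)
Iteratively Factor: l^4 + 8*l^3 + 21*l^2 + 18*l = (l + 2)*(l^3 + 6*l^2 + 9*l) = (l + 2)*(l + 3)*(l^2 + 3*l) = l*(l + 2)*(l + 3)*(l + 3)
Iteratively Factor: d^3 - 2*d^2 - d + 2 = (d - 1)*(d^2 - d - 2) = (d - 2)*(d - 1)*(d + 1)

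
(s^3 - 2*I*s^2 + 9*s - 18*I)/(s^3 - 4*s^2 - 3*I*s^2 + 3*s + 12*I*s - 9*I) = (s^2 + I*s + 6)/(s^2 - 4*s + 3)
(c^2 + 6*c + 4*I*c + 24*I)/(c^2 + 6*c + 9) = (c^2 + c*(6 + 4*I) + 24*I)/(c^2 + 6*c + 9)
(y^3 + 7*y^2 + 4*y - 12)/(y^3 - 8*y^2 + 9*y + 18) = (y^3 + 7*y^2 + 4*y - 12)/(y^3 - 8*y^2 + 9*y + 18)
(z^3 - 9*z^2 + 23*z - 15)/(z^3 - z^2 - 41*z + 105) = (z - 1)/(z + 7)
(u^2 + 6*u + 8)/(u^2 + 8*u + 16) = (u + 2)/(u + 4)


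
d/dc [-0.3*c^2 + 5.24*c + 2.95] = 5.24 - 0.6*c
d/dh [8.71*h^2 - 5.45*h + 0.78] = 17.42*h - 5.45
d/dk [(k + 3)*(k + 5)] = 2*k + 8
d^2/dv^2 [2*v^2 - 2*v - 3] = 4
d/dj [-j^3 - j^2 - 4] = j*(-3*j - 2)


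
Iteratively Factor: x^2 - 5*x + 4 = (x - 4)*(x - 1)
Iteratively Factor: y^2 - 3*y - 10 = (y + 2)*(y - 5)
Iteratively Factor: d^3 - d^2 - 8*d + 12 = (d - 2)*(d^2 + d - 6) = (d - 2)^2*(d + 3)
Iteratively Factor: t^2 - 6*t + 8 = (t - 4)*(t - 2)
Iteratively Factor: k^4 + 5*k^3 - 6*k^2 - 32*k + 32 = (k + 4)*(k^3 + k^2 - 10*k + 8) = (k + 4)^2*(k^2 - 3*k + 2) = (k - 1)*(k + 4)^2*(k - 2)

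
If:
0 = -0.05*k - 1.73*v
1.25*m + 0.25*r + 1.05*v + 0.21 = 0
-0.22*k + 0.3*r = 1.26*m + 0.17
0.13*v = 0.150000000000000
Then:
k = -39.92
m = 2.50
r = -18.20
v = 1.15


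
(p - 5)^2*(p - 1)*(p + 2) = p^4 - 9*p^3 + 13*p^2 + 45*p - 50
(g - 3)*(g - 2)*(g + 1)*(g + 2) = g^4 - 2*g^3 - 7*g^2 + 8*g + 12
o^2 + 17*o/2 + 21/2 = (o + 3/2)*(o + 7)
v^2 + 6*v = v*(v + 6)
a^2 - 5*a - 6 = (a - 6)*(a + 1)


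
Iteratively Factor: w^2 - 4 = (w + 2)*(w - 2)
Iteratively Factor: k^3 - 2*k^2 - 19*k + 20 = (k - 1)*(k^2 - k - 20) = (k - 1)*(k + 4)*(k - 5)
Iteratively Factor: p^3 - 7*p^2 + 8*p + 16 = (p - 4)*(p^2 - 3*p - 4) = (p - 4)*(p + 1)*(p - 4)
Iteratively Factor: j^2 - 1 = (j - 1)*(j + 1)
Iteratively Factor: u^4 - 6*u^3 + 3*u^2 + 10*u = (u - 5)*(u^3 - u^2 - 2*u) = u*(u - 5)*(u^2 - u - 2) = u*(u - 5)*(u + 1)*(u - 2)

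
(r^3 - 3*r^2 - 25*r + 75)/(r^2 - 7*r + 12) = (r^2 - 25)/(r - 4)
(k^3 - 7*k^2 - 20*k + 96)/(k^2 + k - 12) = k - 8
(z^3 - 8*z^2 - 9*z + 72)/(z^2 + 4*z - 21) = (z^2 - 5*z - 24)/(z + 7)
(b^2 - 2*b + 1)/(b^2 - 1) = (b - 1)/(b + 1)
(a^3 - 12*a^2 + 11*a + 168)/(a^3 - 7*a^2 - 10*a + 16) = (a^2 - 4*a - 21)/(a^2 + a - 2)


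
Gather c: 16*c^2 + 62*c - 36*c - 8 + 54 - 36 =16*c^2 + 26*c + 10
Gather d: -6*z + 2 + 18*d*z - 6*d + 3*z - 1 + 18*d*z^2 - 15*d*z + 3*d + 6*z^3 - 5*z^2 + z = d*(18*z^2 + 3*z - 3) + 6*z^3 - 5*z^2 - 2*z + 1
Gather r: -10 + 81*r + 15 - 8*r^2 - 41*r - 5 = -8*r^2 + 40*r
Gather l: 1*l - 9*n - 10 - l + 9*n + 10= 0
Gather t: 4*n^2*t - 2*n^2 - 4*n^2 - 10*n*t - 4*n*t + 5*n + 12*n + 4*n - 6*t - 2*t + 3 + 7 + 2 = -6*n^2 + 21*n + t*(4*n^2 - 14*n - 8) + 12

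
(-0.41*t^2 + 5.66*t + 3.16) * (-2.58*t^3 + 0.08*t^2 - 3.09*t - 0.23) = 1.0578*t^5 - 14.6356*t^4 - 6.4331*t^3 - 17.1423*t^2 - 11.0662*t - 0.7268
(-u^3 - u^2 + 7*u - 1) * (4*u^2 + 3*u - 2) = -4*u^5 - 7*u^4 + 27*u^3 + 19*u^2 - 17*u + 2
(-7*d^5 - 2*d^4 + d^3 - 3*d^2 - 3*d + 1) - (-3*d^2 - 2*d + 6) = -7*d^5 - 2*d^4 + d^3 - d - 5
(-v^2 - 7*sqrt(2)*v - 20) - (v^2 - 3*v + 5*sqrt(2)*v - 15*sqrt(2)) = -2*v^2 - 12*sqrt(2)*v + 3*v - 20 + 15*sqrt(2)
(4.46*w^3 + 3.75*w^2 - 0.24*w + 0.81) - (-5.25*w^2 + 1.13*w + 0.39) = 4.46*w^3 + 9.0*w^2 - 1.37*w + 0.42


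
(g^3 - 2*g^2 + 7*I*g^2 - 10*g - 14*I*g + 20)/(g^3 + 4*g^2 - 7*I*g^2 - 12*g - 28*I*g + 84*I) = (g^2 + 7*I*g - 10)/(g^2 + g*(6 - 7*I) - 42*I)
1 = 1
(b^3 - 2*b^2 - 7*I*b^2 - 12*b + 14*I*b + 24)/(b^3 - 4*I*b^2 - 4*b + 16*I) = (b - 3*I)/(b + 2)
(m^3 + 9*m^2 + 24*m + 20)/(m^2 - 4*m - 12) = (m^2 + 7*m + 10)/(m - 6)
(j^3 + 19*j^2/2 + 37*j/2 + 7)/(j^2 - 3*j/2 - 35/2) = (2*j^3 + 19*j^2 + 37*j + 14)/(2*j^2 - 3*j - 35)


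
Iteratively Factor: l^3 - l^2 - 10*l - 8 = (l + 2)*(l^2 - 3*l - 4) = (l + 1)*(l + 2)*(l - 4)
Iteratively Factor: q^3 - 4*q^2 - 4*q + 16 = (q - 4)*(q^2 - 4) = (q - 4)*(q + 2)*(q - 2)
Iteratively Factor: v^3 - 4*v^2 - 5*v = (v - 5)*(v^2 + v) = v*(v - 5)*(v + 1)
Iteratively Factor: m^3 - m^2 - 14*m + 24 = (m + 4)*(m^2 - 5*m + 6) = (m - 3)*(m + 4)*(m - 2)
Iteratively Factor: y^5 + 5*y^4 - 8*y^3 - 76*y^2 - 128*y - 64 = (y + 1)*(y^4 + 4*y^3 - 12*y^2 - 64*y - 64) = (y + 1)*(y + 2)*(y^3 + 2*y^2 - 16*y - 32) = (y + 1)*(y + 2)*(y + 4)*(y^2 - 2*y - 8) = (y - 4)*(y + 1)*(y + 2)*(y + 4)*(y + 2)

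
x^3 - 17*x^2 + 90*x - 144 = (x - 8)*(x - 6)*(x - 3)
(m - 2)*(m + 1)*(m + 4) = m^3 + 3*m^2 - 6*m - 8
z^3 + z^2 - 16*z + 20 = (z - 2)^2*(z + 5)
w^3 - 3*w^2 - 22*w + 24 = (w - 6)*(w - 1)*(w + 4)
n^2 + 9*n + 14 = (n + 2)*(n + 7)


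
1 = 1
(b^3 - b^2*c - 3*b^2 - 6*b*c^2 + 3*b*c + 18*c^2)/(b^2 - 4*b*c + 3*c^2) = (b^2 + 2*b*c - 3*b - 6*c)/(b - c)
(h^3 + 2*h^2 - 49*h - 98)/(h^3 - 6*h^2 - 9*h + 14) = (h + 7)/(h - 1)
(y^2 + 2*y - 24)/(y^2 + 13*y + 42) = (y - 4)/(y + 7)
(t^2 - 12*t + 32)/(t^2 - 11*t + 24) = (t - 4)/(t - 3)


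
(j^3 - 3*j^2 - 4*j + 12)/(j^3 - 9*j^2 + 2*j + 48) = (j - 2)/(j - 8)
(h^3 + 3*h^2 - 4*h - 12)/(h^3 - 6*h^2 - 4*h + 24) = (h + 3)/(h - 6)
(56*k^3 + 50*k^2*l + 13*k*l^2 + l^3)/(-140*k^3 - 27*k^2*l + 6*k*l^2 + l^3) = (-2*k - l)/(5*k - l)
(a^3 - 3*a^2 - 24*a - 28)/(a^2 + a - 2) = (a^2 - 5*a - 14)/(a - 1)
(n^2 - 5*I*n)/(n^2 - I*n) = (n - 5*I)/(n - I)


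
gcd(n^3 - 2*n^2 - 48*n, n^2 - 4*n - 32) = n - 8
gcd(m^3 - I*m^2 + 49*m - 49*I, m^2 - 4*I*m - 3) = m - I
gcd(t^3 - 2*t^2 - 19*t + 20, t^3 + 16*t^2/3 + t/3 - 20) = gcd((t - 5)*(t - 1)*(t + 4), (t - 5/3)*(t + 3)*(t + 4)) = t + 4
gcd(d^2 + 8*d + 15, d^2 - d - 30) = d + 5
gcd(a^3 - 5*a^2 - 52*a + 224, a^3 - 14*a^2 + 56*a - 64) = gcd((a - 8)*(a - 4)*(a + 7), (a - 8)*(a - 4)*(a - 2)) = a^2 - 12*a + 32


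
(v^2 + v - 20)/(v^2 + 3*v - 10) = (v - 4)/(v - 2)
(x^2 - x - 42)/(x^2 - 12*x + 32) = (x^2 - x - 42)/(x^2 - 12*x + 32)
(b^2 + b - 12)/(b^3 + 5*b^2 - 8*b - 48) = 1/(b + 4)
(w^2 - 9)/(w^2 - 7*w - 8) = (9 - w^2)/(-w^2 + 7*w + 8)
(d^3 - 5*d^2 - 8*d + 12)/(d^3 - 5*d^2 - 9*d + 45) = (d^3 - 5*d^2 - 8*d + 12)/(d^3 - 5*d^2 - 9*d + 45)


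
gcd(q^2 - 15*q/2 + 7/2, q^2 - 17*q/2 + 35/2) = 1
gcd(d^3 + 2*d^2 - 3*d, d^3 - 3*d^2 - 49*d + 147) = 1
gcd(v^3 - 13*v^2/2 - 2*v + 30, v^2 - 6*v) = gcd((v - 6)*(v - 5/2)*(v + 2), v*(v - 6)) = v - 6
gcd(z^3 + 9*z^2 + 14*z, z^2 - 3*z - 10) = z + 2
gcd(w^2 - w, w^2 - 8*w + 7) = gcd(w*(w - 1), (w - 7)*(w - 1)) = w - 1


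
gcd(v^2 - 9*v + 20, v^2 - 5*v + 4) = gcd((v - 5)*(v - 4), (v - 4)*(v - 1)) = v - 4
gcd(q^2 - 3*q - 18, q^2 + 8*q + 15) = q + 3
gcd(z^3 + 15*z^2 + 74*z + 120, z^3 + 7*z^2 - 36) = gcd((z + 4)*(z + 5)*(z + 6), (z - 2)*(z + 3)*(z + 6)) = z + 6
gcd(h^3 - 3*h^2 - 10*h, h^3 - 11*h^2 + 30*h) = h^2 - 5*h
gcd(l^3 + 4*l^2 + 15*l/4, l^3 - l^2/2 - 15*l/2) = l^2 + 5*l/2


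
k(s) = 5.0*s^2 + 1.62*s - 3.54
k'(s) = 10.0*s + 1.62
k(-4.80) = 103.88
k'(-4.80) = -46.38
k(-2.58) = 25.56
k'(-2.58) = -24.18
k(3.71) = 71.29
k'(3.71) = 38.72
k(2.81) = 40.49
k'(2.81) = 29.72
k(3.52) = 64.11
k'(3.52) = 36.82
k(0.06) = -3.42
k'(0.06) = 2.22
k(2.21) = 24.46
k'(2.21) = 23.72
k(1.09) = 4.17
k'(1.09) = 12.52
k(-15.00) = 1097.16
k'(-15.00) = -148.38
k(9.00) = 416.04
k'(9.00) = 91.62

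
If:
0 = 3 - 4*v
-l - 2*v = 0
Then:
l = -3/2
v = 3/4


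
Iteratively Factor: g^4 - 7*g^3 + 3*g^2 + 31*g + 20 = (g - 5)*(g^3 - 2*g^2 - 7*g - 4) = (g - 5)*(g + 1)*(g^2 - 3*g - 4) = (g - 5)*(g - 4)*(g + 1)*(g + 1)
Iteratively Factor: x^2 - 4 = (x + 2)*(x - 2)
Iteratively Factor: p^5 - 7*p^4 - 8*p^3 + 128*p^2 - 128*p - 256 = (p - 4)*(p^4 - 3*p^3 - 20*p^2 + 48*p + 64) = (p - 4)*(p + 1)*(p^3 - 4*p^2 - 16*p + 64) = (p - 4)^2*(p + 1)*(p^2 - 16) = (p - 4)^3*(p + 1)*(p + 4)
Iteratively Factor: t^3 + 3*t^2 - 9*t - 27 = (t + 3)*(t^2 - 9) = (t - 3)*(t + 3)*(t + 3)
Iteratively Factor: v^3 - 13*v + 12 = (v + 4)*(v^2 - 4*v + 3) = (v - 1)*(v + 4)*(v - 3)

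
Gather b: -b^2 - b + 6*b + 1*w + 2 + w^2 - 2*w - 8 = -b^2 + 5*b + w^2 - w - 6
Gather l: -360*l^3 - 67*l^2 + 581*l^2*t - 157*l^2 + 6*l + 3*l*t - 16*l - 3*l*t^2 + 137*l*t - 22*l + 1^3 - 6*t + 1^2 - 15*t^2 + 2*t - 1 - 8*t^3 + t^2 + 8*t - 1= -360*l^3 + l^2*(581*t - 224) + l*(-3*t^2 + 140*t - 32) - 8*t^3 - 14*t^2 + 4*t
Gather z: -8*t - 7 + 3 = -8*t - 4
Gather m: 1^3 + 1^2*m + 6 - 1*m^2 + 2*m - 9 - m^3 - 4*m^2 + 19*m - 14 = -m^3 - 5*m^2 + 22*m - 16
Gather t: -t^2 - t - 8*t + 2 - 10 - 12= -t^2 - 9*t - 20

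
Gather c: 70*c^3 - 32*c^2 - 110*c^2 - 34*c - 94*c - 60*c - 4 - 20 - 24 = 70*c^3 - 142*c^2 - 188*c - 48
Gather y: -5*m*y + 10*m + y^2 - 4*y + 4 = 10*m + y^2 + y*(-5*m - 4) + 4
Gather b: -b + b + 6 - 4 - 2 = 0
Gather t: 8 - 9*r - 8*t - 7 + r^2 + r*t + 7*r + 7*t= r^2 - 2*r + t*(r - 1) + 1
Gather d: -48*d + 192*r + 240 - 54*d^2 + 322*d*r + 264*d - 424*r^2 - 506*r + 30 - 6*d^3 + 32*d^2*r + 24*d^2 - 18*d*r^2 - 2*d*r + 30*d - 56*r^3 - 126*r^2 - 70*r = -6*d^3 + d^2*(32*r - 30) + d*(-18*r^2 + 320*r + 246) - 56*r^3 - 550*r^2 - 384*r + 270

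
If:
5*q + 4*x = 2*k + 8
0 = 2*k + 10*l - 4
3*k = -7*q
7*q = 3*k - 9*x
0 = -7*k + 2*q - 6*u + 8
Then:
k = -168/31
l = 46/31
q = 72/31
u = 784/93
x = -112/31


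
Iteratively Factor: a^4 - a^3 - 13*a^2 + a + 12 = (a - 4)*(a^3 + 3*a^2 - a - 3) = (a - 4)*(a + 1)*(a^2 + 2*a - 3) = (a - 4)*(a + 1)*(a + 3)*(a - 1)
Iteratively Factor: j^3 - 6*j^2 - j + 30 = (j - 5)*(j^2 - j - 6) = (j - 5)*(j - 3)*(j + 2)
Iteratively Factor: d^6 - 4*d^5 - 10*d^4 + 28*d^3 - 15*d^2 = (d)*(d^5 - 4*d^4 - 10*d^3 + 28*d^2 - 15*d) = d*(d - 1)*(d^4 - 3*d^3 - 13*d^2 + 15*d) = d*(d - 5)*(d - 1)*(d^3 + 2*d^2 - 3*d) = d*(d - 5)*(d - 1)*(d + 3)*(d^2 - d) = d^2*(d - 5)*(d - 1)*(d + 3)*(d - 1)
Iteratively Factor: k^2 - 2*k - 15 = (k + 3)*(k - 5)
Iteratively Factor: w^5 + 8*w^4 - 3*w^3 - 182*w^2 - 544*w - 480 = (w + 3)*(w^4 + 5*w^3 - 18*w^2 - 128*w - 160) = (w + 3)*(w + 4)*(w^3 + w^2 - 22*w - 40) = (w + 2)*(w + 3)*(w + 4)*(w^2 - w - 20) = (w + 2)*(w + 3)*(w + 4)^2*(w - 5)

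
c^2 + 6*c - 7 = (c - 1)*(c + 7)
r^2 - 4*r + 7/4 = (r - 7/2)*(r - 1/2)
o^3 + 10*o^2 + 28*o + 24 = (o + 2)^2*(o + 6)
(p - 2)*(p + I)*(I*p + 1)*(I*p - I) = -p^4 + 3*p^3 - 3*p^2 + 3*p - 2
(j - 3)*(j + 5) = j^2 + 2*j - 15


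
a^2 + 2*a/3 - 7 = (a - 7/3)*(a + 3)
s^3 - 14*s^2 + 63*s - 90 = (s - 6)*(s - 5)*(s - 3)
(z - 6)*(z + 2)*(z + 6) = z^3 + 2*z^2 - 36*z - 72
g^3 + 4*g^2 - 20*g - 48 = (g - 4)*(g + 2)*(g + 6)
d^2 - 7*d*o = d*(d - 7*o)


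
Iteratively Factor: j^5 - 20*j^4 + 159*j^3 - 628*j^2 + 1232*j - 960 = (j - 3)*(j^4 - 17*j^3 + 108*j^2 - 304*j + 320) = (j - 4)*(j - 3)*(j^3 - 13*j^2 + 56*j - 80) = (j - 4)^2*(j - 3)*(j^2 - 9*j + 20) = (j - 5)*(j - 4)^2*(j - 3)*(j - 4)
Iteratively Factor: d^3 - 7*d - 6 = (d + 1)*(d^2 - d - 6) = (d - 3)*(d + 1)*(d + 2)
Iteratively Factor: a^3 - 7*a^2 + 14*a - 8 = (a - 2)*(a^2 - 5*a + 4) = (a - 2)*(a - 1)*(a - 4)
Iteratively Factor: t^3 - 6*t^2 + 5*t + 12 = (t - 4)*(t^2 - 2*t - 3) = (t - 4)*(t + 1)*(t - 3)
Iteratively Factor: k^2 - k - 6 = (k + 2)*(k - 3)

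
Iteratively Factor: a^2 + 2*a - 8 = (a + 4)*(a - 2)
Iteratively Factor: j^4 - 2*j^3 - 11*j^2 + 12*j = (j + 3)*(j^3 - 5*j^2 + 4*j) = (j - 4)*(j + 3)*(j^2 - j) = (j - 4)*(j - 1)*(j + 3)*(j)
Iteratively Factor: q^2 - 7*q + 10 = (q - 2)*(q - 5)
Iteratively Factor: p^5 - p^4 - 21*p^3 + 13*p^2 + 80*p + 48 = (p + 1)*(p^4 - 2*p^3 - 19*p^2 + 32*p + 48) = (p - 3)*(p + 1)*(p^3 + p^2 - 16*p - 16) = (p - 3)*(p + 1)^2*(p^2 - 16) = (p - 3)*(p + 1)^2*(p + 4)*(p - 4)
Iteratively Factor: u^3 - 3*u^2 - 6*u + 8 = (u - 4)*(u^2 + u - 2) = (u - 4)*(u + 2)*(u - 1)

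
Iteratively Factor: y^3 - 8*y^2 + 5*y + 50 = (y - 5)*(y^2 - 3*y - 10) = (y - 5)*(y + 2)*(y - 5)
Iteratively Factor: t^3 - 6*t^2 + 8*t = (t - 4)*(t^2 - 2*t) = (t - 4)*(t - 2)*(t)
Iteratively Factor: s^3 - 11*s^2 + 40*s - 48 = (s - 4)*(s^2 - 7*s + 12) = (s - 4)^2*(s - 3)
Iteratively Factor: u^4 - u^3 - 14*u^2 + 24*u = (u + 4)*(u^3 - 5*u^2 + 6*u) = (u - 2)*(u + 4)*(u^2 - 3*u) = u*(u - 2)*(u + 4)*(u - 3)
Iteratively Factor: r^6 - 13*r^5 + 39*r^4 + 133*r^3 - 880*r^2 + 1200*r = (r - 5)*(r^5 - 8*r^4 - r^3 + 128*r^2 - 240*r) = (r - 5)*(r - 3)*(r^4 - 5*r^3 - 16*r^2 + 80*r) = (r - 5)*(r - 3)*(r + 4)*(r^3 - 9*r^2 + 20*r) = (r - 5)*(r - 4)*(r - 3)*(r + 4)*(r^2 - 5*r) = (r - 5)^2*(r - 4)*(r - 3)*(r + 4)*(r)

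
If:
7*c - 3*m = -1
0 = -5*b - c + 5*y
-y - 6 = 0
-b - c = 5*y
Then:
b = -15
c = 45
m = 316/3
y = -6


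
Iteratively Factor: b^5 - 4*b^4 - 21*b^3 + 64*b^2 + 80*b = (b)*(b^4 - 4*b^3 - 21*b^2 + 64*b + 80) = b*(b - 5)*(b^3 + b^2 - 16*b - 16) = b*(b - 5)*(b + 4)*(b^2 - 3*b - 4) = b*(b - 5)*(b - 4)*(b + 4)*(b + 1)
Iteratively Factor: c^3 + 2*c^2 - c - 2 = (c - 1)*(c^2 + 3*c + 2) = (c - 1)*(c + 1)*(c + 2)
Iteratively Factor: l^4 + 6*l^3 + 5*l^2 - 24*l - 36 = (l + 3)*(l^3 + 3*l^2 - 4*l - 12) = (l + 3)^2*(l^2 - 4) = (l + 2)*(l + 3)^2*(l - 2)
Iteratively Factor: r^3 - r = (r - 1)*(r^2 + r) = r*(r - 1)*(r + 1)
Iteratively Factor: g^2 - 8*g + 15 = (g - 3)*(g - 5)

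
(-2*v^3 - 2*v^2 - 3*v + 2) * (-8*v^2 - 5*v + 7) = 16*v^5 + 26*v^4 + 20*v^3 - 15*v^2 - 31*v + 14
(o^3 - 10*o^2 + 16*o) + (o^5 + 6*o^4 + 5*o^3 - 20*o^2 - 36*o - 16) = o^5 + 6*o^4 + 6*o^3 - 30*o^2 - 20*o - 16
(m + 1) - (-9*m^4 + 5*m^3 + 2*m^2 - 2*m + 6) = 9*m^4 - 5*m^3 - 2*m^2 + 3*m - 5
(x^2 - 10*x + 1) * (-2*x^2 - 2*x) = -2*x^4 + 18*x^3 + 18*x^2 - 2*x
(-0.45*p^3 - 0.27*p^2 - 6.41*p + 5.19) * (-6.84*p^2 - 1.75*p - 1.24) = 3.078*p^5 + 2.6343*p^4 + 44.8749*p^3 - 23.9473*p^2 - 1.1341*p - 6.4356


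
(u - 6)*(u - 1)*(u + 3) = u^3 - 4*u^2 - 15*u + 18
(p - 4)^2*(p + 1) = p^3 - 7*p^2 + 8*p + 16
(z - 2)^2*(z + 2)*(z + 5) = z^4 + 3*z^3 - 14*z^2 - 12*z + 40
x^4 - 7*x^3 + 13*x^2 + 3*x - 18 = (x - 3)^2*(x - 2)*(x + 1)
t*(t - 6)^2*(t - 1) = t^4 - 13*t^3 + 48*t^2 - 36*t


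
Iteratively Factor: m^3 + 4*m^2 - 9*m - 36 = (m - 3)*(m^2 + 7*m + 12) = (m - 3)*(m + 4)*(m + 3)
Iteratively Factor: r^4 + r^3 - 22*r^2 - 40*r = (r + 4)*(r^3 - 3*r^2 - 10*r) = r*(r + 4)*(r^2 - 3*r - 10) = r*(r - 5)*(r + 4)*(r + 2)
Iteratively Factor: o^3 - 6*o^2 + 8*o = (o - 2)*(o^2 - 4*o) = (o - 4)*(o - 2)*(o)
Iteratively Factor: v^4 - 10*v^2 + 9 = (v - 3)*(v^3 + 3*v^2 - v - 3) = (v - 3)*(v + 1)*(v^2 + 2*v - 3) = (v - 3)*(v - 1)*(v + 1)*(v + 3)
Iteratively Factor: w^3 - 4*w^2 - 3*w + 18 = (w - 3)*(w^2 - w - 6) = (w - 3)*(w + 2)*(w - 3)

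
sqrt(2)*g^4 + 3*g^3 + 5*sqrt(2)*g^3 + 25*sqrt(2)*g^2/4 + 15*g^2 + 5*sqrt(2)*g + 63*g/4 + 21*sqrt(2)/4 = (g + 3/2)*(g + 7/2)*(g + sqrt(2))*(sqrt(2)*g + 1)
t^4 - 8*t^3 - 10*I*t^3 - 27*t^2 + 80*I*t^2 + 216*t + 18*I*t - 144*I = (t - 8)*(t - 6*I)*(t - 3*I)*(t - I)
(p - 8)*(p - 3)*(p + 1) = p^3 - 10*p^2 + 13*p + 24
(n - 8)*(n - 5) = n^2 - 13*n + 40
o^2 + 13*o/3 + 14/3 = (o + 2)*(o + 7/3)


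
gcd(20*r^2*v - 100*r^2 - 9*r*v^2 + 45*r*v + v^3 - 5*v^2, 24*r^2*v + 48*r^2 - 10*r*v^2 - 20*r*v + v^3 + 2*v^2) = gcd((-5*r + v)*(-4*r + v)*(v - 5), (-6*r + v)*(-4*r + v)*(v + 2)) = 4*r - v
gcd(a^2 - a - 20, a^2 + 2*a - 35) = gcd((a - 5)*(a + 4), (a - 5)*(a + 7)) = a - 5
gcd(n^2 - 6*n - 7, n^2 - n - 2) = n + 1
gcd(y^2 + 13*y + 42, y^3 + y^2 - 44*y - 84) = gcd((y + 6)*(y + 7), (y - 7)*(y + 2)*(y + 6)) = y + 6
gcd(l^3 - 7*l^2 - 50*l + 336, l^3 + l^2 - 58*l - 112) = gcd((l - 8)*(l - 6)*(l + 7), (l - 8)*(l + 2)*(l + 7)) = l^2 - l - 56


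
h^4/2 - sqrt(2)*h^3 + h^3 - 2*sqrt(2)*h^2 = h^2*(h/2 + 1)*(h - 2*sqrt(2))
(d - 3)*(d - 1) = d^2 - 4*d + 3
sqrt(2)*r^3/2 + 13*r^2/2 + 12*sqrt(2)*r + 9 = (r + 3*sqrt(2))^2*(sqrt(2)*r/2 + 1/2)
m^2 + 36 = (m - 6*I)*(m + 6*I)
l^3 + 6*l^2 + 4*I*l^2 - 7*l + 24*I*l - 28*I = (l - 1)*(l + 7)*(l + 4*I)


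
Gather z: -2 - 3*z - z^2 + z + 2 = -z^2 - 2*z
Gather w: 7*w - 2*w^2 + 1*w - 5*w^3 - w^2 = -5*w^3 - 3*w^2 + 8*w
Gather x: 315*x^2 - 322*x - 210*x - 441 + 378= 315*x^2 - 532*x - 63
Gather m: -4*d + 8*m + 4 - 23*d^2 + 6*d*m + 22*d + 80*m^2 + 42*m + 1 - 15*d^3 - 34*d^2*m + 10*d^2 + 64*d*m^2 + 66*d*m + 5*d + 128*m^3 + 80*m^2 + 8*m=-15*d^3 - 13*d^2 + 23*d + 128*m^3 + m^2*(64*d + 160) + m*(-34*d^2 + 72*d + 58) + 5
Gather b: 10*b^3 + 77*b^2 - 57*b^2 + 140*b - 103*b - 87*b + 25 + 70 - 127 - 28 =10*b^3 + 20*b^2 - 50*b - 60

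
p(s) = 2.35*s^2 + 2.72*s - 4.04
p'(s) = 4.7*s + 2.72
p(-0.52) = -4.82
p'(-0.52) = 0.28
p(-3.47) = 14.82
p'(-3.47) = -13.59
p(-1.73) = -1.71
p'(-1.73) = -5.41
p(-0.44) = -4.78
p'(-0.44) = 0.65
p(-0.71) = -4.79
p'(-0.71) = -0.62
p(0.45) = -2.34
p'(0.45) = 4.84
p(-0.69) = -4.80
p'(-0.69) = -0.52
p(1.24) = 2.95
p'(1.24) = 8.55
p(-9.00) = 161.83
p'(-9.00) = -39.58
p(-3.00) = 8.95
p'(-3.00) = -11.38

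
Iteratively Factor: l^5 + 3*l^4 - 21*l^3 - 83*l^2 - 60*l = (l + 1)*(l^4 + 2*l^3 - 23*l^2 - 60*l) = (l - 5)*(l + 1)*(l^3 + 7*l^2 + 12*l) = (l - 5)*(l + 1)*(l + 3)*(l^2 + 4*l) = l*(l - 5)*(l + 1)*(l + 3)*(l + 4)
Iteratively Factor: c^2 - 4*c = (c - 4)*(c)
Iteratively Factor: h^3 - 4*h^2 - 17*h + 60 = (h - 3)*(h^2 - h - 20) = (h - 5)*(h - 3)*(h + 4)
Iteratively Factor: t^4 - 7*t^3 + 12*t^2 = (t)*(t^3 - 7*t^2 + 12*t) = t^2*(t^2 - 7*t + 12) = t^2*(t - 3)*(t - 4)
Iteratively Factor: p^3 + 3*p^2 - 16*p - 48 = (p + 4)*(p^2 - p - 12) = (p - 4)*(p + 4)*(p + 3)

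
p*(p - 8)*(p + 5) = p^3 - 3*p^2 - 40*p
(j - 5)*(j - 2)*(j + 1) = j^3 - 6*j^2 + 3*j + 10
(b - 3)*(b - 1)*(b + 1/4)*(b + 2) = b^4 - 7*b^3/4 - 11*b^2/2 + 19*b/4 + 3/2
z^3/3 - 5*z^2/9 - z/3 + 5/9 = (z/3 + 1/3)*(z - 5/3)*(z - 1)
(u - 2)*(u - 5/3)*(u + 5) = u^3 + 4*u^2/3 - 15*u + 50/3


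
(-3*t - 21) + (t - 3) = -2*t - 24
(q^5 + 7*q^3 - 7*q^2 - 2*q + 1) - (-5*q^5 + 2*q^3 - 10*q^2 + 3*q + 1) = 6*q^5 + 5*q^3 + 3*q^2 - 5*q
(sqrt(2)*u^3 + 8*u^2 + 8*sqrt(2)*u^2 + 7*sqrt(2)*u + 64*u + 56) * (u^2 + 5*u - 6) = sqrt(2)*u^5 + 8*u^4 + 13*sqrt(2)*u^4 + 41*sqrt(2)*u^3 + 104*u^3 - 13*sqrt(2)*u^2 + 328*u^2 - 104*u - 42*sqrt(2)*u - 336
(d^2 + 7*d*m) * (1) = d^2 + 7*d*m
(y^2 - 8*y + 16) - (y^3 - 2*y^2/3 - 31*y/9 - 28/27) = -y^3 + 5*y^2/3 - 41*y/9 + 460/27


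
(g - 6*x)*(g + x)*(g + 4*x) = g^3 - g^2*x - 26*g*x^2 - 24*x^3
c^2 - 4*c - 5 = (c - 5)*(c + 1)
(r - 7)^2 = r^2 - 14*r + 49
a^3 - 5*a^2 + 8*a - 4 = (a - 2)^2*(a - 1)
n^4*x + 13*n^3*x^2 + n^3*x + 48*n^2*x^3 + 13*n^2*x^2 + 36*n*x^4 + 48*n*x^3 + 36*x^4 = (n + x)*(n + 6*x)^2*(n*x + x)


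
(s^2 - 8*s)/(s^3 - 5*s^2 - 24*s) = 1/(s + 3)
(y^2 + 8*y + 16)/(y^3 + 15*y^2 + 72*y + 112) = 1/(y + 7)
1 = 1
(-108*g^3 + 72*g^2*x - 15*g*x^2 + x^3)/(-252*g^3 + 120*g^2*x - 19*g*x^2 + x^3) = (-3*g + x)/(-7*g + x)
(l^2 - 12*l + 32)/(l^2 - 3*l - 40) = (l - 4)/(l + 5)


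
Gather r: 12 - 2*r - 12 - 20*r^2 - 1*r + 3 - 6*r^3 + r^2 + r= -6*r^3 - 19*r^2 - 2*r + 3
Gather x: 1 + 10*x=10*x + 1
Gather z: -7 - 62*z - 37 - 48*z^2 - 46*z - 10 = -48*z^2 - 108*z - 54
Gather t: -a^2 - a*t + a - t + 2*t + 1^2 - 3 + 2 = -a^2 + a + t*(1 - a)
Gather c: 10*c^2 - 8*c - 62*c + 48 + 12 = 10*c^2 - 70*c + 60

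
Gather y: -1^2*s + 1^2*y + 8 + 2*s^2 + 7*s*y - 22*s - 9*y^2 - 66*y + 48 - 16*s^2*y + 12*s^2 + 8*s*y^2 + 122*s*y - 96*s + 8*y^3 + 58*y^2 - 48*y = 14*s^2 - 119*s + 8*y^3 + y^2*(8*s + 49) + y*(-16*s^2 + 129*s - 113) + 56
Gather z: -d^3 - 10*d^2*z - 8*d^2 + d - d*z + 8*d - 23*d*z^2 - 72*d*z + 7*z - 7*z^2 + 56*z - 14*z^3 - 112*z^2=-d^3 - 8*d^2 + 9*d - 14*z^3 + z^2*(-23*d - 119) + z*(-10*d^2 - 73*d + 63)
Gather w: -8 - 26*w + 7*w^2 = 7*w^2 - 26*w - 8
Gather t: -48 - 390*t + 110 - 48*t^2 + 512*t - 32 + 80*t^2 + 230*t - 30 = 32*t^2 + 352*t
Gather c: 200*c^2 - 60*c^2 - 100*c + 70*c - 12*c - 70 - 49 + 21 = 140*c^2 - 42*c - 98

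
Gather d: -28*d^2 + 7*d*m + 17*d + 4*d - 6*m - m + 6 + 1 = -28*d^2 + d*(7*m + 21) - 7*m + 7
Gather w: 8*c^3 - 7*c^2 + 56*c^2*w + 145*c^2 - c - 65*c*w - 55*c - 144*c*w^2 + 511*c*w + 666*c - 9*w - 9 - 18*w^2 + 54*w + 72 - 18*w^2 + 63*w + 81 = 8*c^3 + 138*c^2 + 610*c + w^2*(-144*c - 36) + w*(56*c^2 + 446*c + 108) + 144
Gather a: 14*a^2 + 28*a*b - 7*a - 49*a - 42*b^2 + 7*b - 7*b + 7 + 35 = 14*a^2 + a*(28*b - 56) - 42*b^2 + 42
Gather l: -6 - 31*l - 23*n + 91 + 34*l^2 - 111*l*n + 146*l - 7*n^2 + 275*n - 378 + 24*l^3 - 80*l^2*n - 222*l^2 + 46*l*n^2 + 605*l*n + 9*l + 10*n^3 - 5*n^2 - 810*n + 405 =24*l^3 + l^2*(-80*n - 188) + l*(46*n^2 + 494*n + 124) + 10*n^3 - 12*n^2 - 558*n + 112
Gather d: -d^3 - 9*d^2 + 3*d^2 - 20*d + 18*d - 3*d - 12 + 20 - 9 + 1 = -d^3 - 6*d^2 - 5*d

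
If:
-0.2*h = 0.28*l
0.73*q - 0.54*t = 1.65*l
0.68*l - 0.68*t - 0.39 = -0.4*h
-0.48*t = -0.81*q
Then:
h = -0.05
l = 0.04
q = -0.34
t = -0.57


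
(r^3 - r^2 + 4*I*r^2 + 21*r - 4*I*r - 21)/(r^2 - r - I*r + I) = (r^2 + 4*I*r + 21)/(r - I)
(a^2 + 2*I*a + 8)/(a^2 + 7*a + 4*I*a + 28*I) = (a - 2*I)/(a + 7)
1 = 1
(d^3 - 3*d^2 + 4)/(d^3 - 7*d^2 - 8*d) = (d^2 - 4*d + 4)/(d*(d - 8))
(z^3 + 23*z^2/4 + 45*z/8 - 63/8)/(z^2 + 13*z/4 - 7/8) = (4*z^2 + 9*z - 9)/(4*z - 1)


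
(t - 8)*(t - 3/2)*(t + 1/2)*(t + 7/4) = t^4 - 29*t^3/4 - 17*t^2/2 + 299*t/16 + 21/2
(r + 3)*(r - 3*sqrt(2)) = r^2 - 3*sqrt(2)*r + 3*r - 9*sqrt(2)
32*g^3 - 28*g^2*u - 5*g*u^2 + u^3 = (-8*g + u)*(-g + u)*(4*g + u)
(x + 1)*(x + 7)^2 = x^3 + 15*x^2 + 63*x + 49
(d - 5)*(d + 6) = d^2 + d - 30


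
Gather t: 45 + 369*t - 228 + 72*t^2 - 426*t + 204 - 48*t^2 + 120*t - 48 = 24*t^2 + 63*t - 27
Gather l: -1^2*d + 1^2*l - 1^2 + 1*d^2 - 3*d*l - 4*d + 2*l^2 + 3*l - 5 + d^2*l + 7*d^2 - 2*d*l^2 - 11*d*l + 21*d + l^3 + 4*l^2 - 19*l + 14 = 8*d^2 + 16*d + l^3 + l^2*(6 - 2*d) + l*(d^2 - 14*d - 15) + 8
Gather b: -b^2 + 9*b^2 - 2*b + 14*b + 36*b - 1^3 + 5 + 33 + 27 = 8*b^2 + 48*b + 64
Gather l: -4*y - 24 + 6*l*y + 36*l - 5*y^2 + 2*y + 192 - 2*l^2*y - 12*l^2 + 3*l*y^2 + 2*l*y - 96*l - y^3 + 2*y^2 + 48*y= l^2*(-2*y - 12) + l*(3*y^2 + 8*y - 60) - y^3 - 3*y^2 + 46*y + 168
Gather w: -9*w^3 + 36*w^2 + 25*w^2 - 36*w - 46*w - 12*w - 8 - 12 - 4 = -9*w^3 + 61*w^2 - 94*w - 24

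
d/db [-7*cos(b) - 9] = 7*sin(b)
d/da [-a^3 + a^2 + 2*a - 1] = -3*a^2 + 2*a + 2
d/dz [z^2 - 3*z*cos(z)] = 3*z*sin(z) + 2*z - 3*cos(z)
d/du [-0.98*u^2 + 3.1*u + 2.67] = 3.1 - 1.96*u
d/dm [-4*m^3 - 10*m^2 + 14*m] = -12*m^2 - 20*m + 14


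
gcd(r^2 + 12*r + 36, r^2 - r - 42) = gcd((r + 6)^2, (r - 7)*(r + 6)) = r + 6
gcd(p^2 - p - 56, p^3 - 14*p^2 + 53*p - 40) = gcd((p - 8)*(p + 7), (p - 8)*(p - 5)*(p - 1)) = p - 8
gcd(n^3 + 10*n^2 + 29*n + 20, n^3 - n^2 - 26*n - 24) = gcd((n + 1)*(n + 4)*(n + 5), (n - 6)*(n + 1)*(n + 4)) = n^2 + 5*n + 4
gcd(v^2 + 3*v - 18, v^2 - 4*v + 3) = v - 3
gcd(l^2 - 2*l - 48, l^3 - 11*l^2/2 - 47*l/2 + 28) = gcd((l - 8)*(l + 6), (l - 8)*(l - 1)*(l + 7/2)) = l - 8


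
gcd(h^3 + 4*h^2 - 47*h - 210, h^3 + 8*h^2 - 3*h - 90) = h^2 + 11*h + 30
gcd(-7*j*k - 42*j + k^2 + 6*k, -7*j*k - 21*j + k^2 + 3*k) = 7*j - k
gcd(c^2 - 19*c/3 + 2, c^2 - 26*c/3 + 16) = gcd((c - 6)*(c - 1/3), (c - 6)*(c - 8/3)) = c - 6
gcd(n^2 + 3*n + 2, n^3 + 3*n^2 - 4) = n + 2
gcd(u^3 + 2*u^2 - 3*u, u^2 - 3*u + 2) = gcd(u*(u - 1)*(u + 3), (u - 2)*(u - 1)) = u - 1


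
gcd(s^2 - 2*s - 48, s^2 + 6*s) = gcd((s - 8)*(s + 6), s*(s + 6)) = s + 6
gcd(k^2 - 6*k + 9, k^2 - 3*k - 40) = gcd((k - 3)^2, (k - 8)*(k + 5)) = 1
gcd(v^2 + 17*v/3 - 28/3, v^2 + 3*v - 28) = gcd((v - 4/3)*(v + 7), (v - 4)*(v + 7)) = v + 7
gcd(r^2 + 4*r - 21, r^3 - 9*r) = r - 3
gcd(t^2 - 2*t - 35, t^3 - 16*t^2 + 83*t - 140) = t - 7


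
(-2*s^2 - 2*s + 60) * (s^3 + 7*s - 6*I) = -2*s^5 - 2*s^4 + 46*s^3 - 14*s^2 + 12*I*s^2 + 420*s + 12*I*s - 360*I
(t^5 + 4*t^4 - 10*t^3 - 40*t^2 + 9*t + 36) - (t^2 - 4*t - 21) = t^5 + 4*t^4 - 10*t^3 - 41*t^2 + 13*t + 57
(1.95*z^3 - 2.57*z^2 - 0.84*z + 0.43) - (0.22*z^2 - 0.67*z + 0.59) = 1.95*z^3 - 2.79*z^2 - 0.17*z - 0.16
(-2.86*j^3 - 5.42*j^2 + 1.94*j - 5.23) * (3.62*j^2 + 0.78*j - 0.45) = -10.3532*j^5 - 21.8512*j^4 + 4.0822*j^3 - 14.9804*j^2 - 4.9524*j + 2.3535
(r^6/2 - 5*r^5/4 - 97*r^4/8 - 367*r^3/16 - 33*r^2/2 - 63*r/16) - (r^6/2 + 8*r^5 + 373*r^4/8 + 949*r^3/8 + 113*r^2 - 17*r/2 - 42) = -37*r^5/4 - 235*r^4/4 - 2265*r^3/16 - 259*r^2/2 + 73*r/16 + 42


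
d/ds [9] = 0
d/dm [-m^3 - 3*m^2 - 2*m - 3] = -3*m^2 - 6*m - 2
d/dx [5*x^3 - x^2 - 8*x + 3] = 15*x^2 - 2*x - 8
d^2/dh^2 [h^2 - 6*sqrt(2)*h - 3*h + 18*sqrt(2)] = 2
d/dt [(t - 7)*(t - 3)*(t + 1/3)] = 3*t^2 - 58*t/3 + 53/3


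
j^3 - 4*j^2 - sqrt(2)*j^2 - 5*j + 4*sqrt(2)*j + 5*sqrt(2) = (j - 5)*(j + 1)*(j - sqrt(2))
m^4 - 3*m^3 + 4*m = m*(m - 2)^2*(m + 1)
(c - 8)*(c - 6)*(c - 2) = c^3 - 16*c^2 + 76*c - 96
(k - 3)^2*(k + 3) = k^3 - 3*k^2 - 9*k + 27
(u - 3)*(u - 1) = u^2 - 4*u + 3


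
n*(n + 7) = n^2 + 7*n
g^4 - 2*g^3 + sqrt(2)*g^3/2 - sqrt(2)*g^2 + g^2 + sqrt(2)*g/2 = g*(g - 1)^2*(g + sqrt(2)/2)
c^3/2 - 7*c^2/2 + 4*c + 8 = (c/2 + 1/2)*(c - 4)^2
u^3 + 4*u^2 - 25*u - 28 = (u - 4)*(u + 1)*(u + 7)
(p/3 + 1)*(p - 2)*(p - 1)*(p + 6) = p^4/3 + 2*p^3 - 7*p^2/3 - 12*p + 12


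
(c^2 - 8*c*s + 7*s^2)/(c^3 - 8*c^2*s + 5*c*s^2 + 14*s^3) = (-c + s)/(-c^2 + c*s + 2*s^2)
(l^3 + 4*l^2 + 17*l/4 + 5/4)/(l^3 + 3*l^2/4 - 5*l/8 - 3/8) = 2*(2*l + 5)/(4*l - 3)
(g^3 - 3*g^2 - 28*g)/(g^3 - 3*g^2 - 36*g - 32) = g*(g - 7)/(g^2 - 7*g - 8)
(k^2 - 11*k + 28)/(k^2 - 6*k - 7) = (k - 4)/(k + 1)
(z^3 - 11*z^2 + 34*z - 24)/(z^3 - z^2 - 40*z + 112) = (z^2 - 7*z + 6)/(z^2 + 3*z - 28)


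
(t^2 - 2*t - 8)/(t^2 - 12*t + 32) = (t + 2)/(t - 8)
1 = 1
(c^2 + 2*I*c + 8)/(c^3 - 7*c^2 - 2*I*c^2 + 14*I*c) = (c + 4*I)/(c*(c - 7))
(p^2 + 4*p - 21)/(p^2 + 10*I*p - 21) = (p^2 + 4*p - 21)/(p^2 + 10*I*p - 21)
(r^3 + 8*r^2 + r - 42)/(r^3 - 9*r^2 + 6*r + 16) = (r^2 + 10*r + 21)/(r^2 - 7*r - 8)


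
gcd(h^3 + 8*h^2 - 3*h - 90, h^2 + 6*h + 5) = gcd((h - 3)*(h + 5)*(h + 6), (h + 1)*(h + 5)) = h + 5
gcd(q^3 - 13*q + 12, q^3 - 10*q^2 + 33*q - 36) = q - 3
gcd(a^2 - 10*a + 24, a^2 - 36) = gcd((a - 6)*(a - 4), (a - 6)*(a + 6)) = a - 6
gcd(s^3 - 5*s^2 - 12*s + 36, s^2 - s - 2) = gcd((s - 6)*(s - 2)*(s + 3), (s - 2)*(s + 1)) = s - 2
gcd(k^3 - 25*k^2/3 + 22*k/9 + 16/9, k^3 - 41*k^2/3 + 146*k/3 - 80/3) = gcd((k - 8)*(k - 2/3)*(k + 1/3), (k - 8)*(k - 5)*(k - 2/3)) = k^2 - 26*k/3 + 16/3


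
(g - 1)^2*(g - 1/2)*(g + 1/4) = g^4 - 9*g^3/4 + 11*g^2/8 - 1/8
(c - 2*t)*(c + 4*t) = c^2 + 2*c*t - 8*t^2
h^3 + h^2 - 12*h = h*(h - 3)*(h + 4)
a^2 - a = a*(a - 1)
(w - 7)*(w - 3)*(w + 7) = w^3 - 3*w^2 - 49*w + 147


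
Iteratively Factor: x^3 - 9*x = (x + 3)*(x^2 - 3*x) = (x - 3)*(x + 3)*(x)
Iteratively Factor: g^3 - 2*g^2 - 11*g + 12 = (g - 1)*(g^2 - g - 12) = (g - 1)*(g + 3)*(g - 4)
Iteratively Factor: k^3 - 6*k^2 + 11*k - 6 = (k - 1)*(k^2 - 5*k + 6) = (k - 2)*(k - 1)*(k - 3)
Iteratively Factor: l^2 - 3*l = (l - 3)*(l)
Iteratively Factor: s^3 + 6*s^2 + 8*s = (s + 2)*(s^2 + 4*s) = s*(s + 2)*(s + 4)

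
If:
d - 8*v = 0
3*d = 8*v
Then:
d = 0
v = 0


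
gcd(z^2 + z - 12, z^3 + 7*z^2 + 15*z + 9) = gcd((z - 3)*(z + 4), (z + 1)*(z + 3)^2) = 1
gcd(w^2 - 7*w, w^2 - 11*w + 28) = w - 7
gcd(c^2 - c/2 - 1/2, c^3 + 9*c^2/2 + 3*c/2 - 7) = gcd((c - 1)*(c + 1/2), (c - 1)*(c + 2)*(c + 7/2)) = c - 1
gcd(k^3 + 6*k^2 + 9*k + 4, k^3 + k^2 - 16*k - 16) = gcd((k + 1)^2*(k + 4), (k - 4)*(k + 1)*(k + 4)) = k^2 + 5*k + 4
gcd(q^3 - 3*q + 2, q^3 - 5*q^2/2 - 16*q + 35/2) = q - 1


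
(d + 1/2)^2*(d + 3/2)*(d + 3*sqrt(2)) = d^4 + 5*d^3/2 + 3*sqrt(2)*d^3 + 7*d^2/4 + 15*sqrt(2)*d^2/2 + 3*d/8 + 21*sqrt(2)*d/4 + 9*sqrt(2)/8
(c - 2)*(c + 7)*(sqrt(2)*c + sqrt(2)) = sqrt(2)*c^3 + 6*sqrt(2)*c^2 - 9*sqrt(2)*c - 14*sqrt(2)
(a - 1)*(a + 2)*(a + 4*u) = a^3 + 4*a^2*u + a^2 + 4*a*u - 2*a - 8*u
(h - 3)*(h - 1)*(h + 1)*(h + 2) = h^4 - h^3 - 7*h^2 + h + 6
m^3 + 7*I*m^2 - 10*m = m*(m + 2*I)*(m + 5*I)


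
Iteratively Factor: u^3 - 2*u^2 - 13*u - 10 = (u + 2)*(u^2 - 4*u - 5) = (u + 1)*(u + 2)*(u - 5)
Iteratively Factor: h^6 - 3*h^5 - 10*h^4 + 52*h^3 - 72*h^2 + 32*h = (h - 2)*(h^5 - h^4 - 12*h^3 + 28*h^2 - 16*h) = h*(h - 2)*(h^4 - h^3 - 12*h^2 + 28*h - 16) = h*(h - 2)*(h + 4)*(h^3 - 5*h^2 + 8*h - 4) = h*(h - 2)^2*(h + 4)*(h^2 - 3*h + 2) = h*(h - 2)^3*(h + 4)*(h - 1)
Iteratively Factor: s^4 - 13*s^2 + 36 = (s - 3)*(s^3 + 3*s^2 - 4*s - 12) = (s - 3)*(s + 2)*(s^2 + s - 6) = (s - 3)*(s + 2)*(s + 3)*(s - 2)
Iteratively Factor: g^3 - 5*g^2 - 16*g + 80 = (g - 5)*(g^2 - 16) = (g - 5)*(g + 4)*(g - 4)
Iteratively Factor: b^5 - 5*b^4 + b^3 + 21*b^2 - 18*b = (b - 1)*(b^4 - 4*b^3 - 3*b^2 + 18*b) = (b - 1)*(b + 2)*(b^3 - 6*b^2 + 9*b) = b*(b - 1)*(b + 2)*(b^2 - 6*b + 9) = b*(b - 3)*(b - 1)*(b + 2)*(b - 3)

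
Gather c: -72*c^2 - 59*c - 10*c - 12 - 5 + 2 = -72*c^2 - 69*c - 15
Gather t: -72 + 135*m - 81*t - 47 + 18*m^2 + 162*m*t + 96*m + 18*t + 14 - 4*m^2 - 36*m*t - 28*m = 14*m^2 + 203*m + t*(126*m - 63) - 105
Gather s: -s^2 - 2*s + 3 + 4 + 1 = -s^2 - 2*s + 8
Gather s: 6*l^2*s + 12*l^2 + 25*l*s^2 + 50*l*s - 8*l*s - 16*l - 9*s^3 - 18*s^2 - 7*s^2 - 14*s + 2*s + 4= 12*l^2 - 16*l - 9*s^3 + s^2*(25*l - 25) + s*(6*l^2 + 42*l - 12) + 4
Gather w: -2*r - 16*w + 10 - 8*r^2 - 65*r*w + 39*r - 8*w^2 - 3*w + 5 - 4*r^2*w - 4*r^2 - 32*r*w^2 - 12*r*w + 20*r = -12*r^2 + 57*r + w^2*(-32*r - 8) + w*(-4*r^2 - 77*r - 19) + 15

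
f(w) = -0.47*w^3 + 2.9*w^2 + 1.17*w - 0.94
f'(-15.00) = -403.08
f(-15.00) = 2220.26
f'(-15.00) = -403.08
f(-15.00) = 2220.26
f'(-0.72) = -3.74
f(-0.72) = -0.10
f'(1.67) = 6.92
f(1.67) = 6.91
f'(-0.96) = -5.70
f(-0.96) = 1.03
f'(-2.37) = -20.50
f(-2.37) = 18.83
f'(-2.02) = -16.30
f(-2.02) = 12.40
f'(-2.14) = -17.70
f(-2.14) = 14.44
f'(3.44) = 4.44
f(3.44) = 18.27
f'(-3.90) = -42.90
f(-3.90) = 66.49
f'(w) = -1.41*w^2 + 5.8*w + 1.17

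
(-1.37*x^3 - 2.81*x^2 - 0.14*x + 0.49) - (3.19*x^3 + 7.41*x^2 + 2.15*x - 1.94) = -4.56*x^3 - 10.22*x^2 - 2.29*x + 2.43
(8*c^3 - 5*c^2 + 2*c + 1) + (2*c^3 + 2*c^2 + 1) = 10*c^3 - 3*c^2 + 2*c + 2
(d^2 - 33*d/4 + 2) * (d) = d^3 - 33*d^2/4 + 2*d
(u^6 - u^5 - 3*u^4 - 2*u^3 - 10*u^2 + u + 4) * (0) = 0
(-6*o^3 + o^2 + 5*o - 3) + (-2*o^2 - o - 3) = -6*o^3 - o^2 + 4*o - 6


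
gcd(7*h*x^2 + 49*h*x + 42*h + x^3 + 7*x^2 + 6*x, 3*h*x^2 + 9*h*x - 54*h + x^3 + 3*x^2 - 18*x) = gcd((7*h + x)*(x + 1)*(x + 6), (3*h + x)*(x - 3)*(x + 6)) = x + 6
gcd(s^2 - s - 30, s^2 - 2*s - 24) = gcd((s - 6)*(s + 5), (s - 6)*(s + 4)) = s - 6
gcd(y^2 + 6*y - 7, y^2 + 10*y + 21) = y + 7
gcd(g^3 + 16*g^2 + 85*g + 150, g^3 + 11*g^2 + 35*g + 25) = g^2 + 10*g + 25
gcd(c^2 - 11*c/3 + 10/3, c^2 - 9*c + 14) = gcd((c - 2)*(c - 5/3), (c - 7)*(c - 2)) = c - 2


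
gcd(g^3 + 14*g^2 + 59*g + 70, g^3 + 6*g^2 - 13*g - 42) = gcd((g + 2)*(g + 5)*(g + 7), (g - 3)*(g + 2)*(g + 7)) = g^2 + 9*g + 14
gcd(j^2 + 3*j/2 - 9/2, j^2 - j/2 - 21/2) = j + 3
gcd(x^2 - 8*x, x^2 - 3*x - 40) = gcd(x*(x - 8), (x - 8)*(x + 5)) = x - 8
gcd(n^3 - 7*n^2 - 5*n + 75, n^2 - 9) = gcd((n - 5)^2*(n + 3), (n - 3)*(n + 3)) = n + 3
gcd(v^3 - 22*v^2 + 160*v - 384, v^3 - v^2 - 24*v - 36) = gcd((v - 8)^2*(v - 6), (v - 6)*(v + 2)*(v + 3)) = v - 6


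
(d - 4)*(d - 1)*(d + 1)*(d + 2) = d^4 - 2*d^3 - 9*d^2 + 2*d + 8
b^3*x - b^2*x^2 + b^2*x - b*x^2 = b*(b - x)*(b*x + x)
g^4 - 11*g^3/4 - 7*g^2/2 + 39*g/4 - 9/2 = (g - 3)*(g - 1)*(g - 3/4)*(g + 2)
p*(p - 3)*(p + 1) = p^3 - 2*p^2 - 3*p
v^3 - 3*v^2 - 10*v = v*(v - 5)*(v + 2)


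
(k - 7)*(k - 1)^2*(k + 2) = k^4 - 7*k^3 - 3*k^2 + 23*k - 14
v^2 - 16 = (v - 4)*(v + 4)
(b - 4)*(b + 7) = b^2 + 3*b - 28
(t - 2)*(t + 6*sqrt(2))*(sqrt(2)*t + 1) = sqrt(2)*t^3 - 2*sqrt(2)*t^2 + 13*t^2 - 26*t + 6*sqrt(2)*t - 12*sqrt(2)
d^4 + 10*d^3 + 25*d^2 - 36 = (d - 1)*(d + 2)*(d + 3)*(d + 6)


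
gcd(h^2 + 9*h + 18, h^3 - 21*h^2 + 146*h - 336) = 1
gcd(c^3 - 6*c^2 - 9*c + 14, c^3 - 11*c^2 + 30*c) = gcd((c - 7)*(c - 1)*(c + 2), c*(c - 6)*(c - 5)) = 1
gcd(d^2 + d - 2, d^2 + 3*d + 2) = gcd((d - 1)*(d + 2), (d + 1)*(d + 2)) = d + 2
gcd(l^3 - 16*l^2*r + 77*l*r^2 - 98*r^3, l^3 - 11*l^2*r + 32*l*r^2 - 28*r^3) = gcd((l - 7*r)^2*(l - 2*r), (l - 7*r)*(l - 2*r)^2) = l^2 - 9*l*r + 14*r^2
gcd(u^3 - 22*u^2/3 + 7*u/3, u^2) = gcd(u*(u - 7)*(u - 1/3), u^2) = u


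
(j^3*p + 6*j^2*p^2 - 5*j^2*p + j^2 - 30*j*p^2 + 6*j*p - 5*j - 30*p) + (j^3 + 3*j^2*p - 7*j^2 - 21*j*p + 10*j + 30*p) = j^3*p + j^3 + 6*j^2*p^2 - 2*j^2*p - 6*j^2 - 30*j*p^2 - 15*j*p + 5*j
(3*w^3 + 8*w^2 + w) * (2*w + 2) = 6*w^4 + 22*w^3 + 18*w^2 + 2*w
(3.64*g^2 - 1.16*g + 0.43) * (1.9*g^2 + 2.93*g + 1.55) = 6.916*g^4 + 8.4612*g^3 + 3.0602*g^2 - 0.5381*g + 0.6665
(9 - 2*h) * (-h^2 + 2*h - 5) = 2*h^3 - 13*h^2 + 28*h - 45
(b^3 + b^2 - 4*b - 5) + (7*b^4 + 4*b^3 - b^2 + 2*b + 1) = 7*b^4 + 5*b^3 - 2*b - 4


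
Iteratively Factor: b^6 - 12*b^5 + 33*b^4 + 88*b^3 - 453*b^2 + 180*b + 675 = (b + 3)*(b^5 - 15*b^4 + 78*b^3 - 146*b^2 - 15*b + 225) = (b - 3)*(b + 3)*(b^4 - 12*b^3 + 42*b^2 - 20*b - 75) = (b - 3)*(b + 1)*(b + 3)*(b^3 - 13*b^2 + 55*b - 75) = (b - 5)*(b - 3)*(b + 1)*(b + 3)*(b^2 - 8*b + 15) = (b - 5)*(b - 3)^2*(b + 1)*(b + 3)*(b - 5)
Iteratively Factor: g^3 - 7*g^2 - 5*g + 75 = (g - 5)*(g^2 - 2*g - 15) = (g - 5)^2*(g + 3)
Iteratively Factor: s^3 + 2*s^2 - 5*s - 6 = (s + 1)*(s^2 + s - 6) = (s + 1)*(s + 3)*(s - 2)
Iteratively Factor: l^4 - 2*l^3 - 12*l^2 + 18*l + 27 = (l + 3)*(l^3 - 5*l^2 + 3*l + 9) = (l + 1)*(l + 3)*(l^2 - 6*l + 9) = (l - 3)*(l + 1)*(l + 3)*(l - 3)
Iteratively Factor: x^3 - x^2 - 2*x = (x)*(x^2 - x - 2) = x*(x + 1)*(x - 2)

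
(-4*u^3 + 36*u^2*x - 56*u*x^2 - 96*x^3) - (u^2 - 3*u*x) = -4*u^3 + 36*u^2*x - u^2 - 56*u*x^2 + 3*u*x - 96*x^3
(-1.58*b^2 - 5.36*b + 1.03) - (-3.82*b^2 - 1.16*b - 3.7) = 2.24*b^2 - 4.2*b + 4.73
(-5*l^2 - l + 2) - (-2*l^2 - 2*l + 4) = -3*l^2 + l - 2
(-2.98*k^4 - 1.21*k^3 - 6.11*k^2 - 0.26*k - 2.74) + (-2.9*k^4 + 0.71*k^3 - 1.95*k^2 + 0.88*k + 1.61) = -5.88*k^4 - 0.5*k^3 - 8.06*k^2 + 0.62*k - 1.13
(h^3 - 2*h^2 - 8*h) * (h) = h^4 - 2*h^3 - 8*h^2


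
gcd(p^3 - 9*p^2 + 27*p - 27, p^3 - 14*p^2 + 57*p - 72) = p^2 - 6*p + 9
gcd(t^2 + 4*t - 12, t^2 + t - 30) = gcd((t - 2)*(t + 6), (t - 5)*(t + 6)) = t + 6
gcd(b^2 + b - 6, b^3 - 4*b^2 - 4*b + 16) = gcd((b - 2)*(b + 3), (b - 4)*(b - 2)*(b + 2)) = b - 2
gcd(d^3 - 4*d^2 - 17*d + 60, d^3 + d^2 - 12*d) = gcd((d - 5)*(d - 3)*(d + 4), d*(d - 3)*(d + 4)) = d^2 + d - 12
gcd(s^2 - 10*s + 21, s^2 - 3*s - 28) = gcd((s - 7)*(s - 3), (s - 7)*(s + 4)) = s - 7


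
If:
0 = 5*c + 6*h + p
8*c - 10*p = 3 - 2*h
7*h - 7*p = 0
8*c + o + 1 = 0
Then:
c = 7/32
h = -5/32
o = -11/4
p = -5/32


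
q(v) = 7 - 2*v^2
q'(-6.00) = 24.00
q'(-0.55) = 2.20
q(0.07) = 6.99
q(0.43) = 6.63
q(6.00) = -65.00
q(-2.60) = -6.52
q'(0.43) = -1.72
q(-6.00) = -65.00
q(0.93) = 5.27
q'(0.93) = -3.72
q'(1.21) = -4.84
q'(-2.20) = 8.80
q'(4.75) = -19.00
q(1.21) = 4.07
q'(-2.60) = 10.40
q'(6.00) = -24.00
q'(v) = -4*v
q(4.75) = -38.12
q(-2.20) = -2.68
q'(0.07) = -0.28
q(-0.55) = 6.40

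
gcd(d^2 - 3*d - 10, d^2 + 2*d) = d + 2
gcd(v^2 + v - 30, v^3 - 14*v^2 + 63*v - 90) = v - 5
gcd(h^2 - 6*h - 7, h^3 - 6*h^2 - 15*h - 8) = h + 1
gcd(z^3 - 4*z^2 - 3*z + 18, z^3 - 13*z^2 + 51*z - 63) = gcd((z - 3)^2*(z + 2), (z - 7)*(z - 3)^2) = z^2 - 6*z + 9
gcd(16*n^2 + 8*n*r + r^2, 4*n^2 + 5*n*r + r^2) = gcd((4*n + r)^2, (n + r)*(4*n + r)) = 4*n + r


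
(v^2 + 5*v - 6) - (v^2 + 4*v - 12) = v + 6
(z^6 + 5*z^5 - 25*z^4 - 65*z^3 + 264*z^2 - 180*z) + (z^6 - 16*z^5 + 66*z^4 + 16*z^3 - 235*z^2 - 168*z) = 2*z^6 - 11*z^5 + 41*z^4 - 49*z^3 + 29*z^2 - 348*z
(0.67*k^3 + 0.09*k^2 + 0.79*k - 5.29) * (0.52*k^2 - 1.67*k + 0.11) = 0.3484*k^5 - 1.0721*k^4 + 0.3342*k^3 - 4.0602*k^2 + 8.9212*k - 0.5819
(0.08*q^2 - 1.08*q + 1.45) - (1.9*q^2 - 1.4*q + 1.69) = -1.82*q^2 + 0.32*q - 0.24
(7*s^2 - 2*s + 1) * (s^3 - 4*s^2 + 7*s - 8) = 7*s^5 - 30*s^4 + 58*s^3 - 74*s^2 + 23*s - 8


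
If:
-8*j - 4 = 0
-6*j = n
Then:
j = -1/2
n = 3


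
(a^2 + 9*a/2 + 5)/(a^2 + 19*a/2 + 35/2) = (a + 2)/(a + 7)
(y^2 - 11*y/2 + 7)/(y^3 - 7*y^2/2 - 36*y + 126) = (y - 2)/(y^2 - 36)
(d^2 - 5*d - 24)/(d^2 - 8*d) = (d + 3)/d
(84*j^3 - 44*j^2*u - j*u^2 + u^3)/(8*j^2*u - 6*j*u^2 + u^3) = (-42*j^2 + j*u + u^2)/(u*(-4*j + u))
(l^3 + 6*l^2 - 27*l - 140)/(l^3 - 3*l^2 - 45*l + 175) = (l + 4)/(l - 5)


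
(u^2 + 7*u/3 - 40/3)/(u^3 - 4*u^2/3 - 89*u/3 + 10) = (3*u - 8)/(3*u^2 - 19*u + 6)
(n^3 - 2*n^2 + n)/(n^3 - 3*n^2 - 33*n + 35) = n*(n - 1)/(n^2 - 2*n - 35)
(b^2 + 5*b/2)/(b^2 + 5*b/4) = 2*(2*b + 5)/(4*b + 5)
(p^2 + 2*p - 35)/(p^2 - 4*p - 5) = (p + 7)/(p + 1)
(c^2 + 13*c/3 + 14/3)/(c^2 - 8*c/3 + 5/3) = (3*c^2 + 13*c + 14)/(3*c^2 - 8*c + 5)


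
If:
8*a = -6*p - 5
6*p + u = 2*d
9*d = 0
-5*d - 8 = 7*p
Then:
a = 13/56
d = 0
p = -8/7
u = 48/7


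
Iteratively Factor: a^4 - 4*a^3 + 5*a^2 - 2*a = (a)*(a^3 - 4*a^2 + 5*a - 2) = a*(a - 2)*(a^2 - 2*a + 1) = a*(a - 2)*(a - 1)*(a - 1)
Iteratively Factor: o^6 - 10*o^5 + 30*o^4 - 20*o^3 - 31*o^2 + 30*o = (o - 3)*(o^5 - 7*o^4 + 9*o^3 + 7*o^2 - 10*o) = (o - 3)*(o - 2)*(o^4 - 5*o^3 - o^2 + 5*o) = (o - 5)*(o - 3)*(o - 2)*(o^3 - o) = (o - 5)*(o - 3)*(o - 2)*(o + 1)*(o^2 - o) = o*(o - 5)*(o - 3)*(o - 2)*(o + 1)*(o - 1)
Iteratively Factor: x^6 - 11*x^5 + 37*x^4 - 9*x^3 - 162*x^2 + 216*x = (x - 3)*(x^5 - 8*x^4 + 13*x^3 + 30*x^2 - 72*x) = x*(x - 3)*(x^4 - 8*x^3 + 13*x^2 + 30*x - 72) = x*(x - 4)*(x - 3)*(x^3 - 4*x^2 - 3*x + 18) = x*(x - 4)*(x - 3)^2*(x^2 - x - 6) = x*(x - 4)*(x - 3)^3*(x + 2)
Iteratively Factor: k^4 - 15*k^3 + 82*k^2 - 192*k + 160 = (k - 2)*(k^3 - 13*k^2 + 56*k - 80) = (k - 5)*(k - 2)*(k^2 - 8*k + 16) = (k - 5)*(k - 4)*(k - 2)*(k - 4)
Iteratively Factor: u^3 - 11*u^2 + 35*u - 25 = (u - 5)*(u^2 - 6*u + 5) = (u - 5)*(u - 1)*(u - 5)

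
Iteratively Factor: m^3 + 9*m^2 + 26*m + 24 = (m + 4)*(m^2 + 5*m + 6) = (m + 2)*(m + 4)*(m + 3)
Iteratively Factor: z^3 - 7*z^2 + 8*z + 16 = (z - 4)*(z^2 - 3*z - 4) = (z - 4)*(z + 1)*(z - 4)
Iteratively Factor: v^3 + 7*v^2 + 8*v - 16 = (v + 4)*(v^2 + 3*v - 4) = (v - 1)*(v + 4)*(v + 4)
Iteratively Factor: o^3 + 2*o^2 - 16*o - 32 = (o - 4)*(o^2 + 6*o + 8) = (o - 4)*(o + 2)*(o + 4)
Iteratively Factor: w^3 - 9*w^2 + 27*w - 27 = (w - 3)*(w^2 - 6*w + 9) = (w - 3)^2*(w - 3)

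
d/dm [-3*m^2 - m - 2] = -6*m - 1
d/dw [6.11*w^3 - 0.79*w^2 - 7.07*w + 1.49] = 18.33*w^2 - 1.58*w - 7.07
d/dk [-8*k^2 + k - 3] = 1 - 16*k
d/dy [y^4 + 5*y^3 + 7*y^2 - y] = 4*y^3 + 15*y^2 + 14*y - 1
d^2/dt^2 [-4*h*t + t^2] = 2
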